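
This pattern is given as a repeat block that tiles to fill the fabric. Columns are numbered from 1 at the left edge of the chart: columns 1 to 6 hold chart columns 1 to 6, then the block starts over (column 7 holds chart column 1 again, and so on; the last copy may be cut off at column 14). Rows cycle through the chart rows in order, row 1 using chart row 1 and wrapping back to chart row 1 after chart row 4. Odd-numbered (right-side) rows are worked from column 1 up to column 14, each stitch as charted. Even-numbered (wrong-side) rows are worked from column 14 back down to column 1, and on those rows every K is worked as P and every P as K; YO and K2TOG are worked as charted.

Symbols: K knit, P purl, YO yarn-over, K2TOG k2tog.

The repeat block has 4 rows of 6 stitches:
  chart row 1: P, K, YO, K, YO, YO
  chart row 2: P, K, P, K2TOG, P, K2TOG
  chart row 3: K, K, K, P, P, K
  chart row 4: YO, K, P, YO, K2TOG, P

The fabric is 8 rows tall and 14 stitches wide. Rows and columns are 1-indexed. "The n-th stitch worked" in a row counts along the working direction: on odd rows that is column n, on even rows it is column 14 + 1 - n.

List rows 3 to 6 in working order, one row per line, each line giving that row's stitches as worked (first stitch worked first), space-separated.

Rows as worked:
K K K P P K K K K P P K K K
P YO K K2TOG YO K P YO K K2TOG YO K P YO
P K YO K YO YO P K YO K YO YO P K
P K K2TOG K K2TOG K P K K2TOG K K2TOG K P K

Derivation:
Row 3: chart row 3, RS - tile across columns 1-14 and work as-is.
Row 4: chart row 4, WS - tiled (columns 1-14): YO K P YO K2TOG P YO K P YO K2TOG P YO K; work from column 14 back to 1 with K<->P swapped.
Row 5: chart row 1, RS - tile across columns 1-14 and work as-is.
Row 6: chart row 2, WS - tiled (columns 1-14): P K P K2TOG P K2TOG P K P K2TOG P K2TOG P K; work from column 14 back to 1 with K<->P swapped.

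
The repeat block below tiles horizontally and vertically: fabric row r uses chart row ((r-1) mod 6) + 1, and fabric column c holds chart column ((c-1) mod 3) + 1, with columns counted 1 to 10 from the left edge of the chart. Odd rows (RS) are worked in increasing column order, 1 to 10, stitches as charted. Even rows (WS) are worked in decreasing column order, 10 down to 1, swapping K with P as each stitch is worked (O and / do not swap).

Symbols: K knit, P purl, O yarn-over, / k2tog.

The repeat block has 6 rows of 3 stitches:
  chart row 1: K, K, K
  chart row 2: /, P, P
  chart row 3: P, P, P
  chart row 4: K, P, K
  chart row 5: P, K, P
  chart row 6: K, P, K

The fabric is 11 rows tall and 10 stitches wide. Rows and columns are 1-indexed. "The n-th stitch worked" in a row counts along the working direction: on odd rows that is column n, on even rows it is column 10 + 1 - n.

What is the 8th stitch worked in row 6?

Result:
P

Derivation:
Row 6 uses chart row ((6-1) mod 6)+1 = 6. Row 6 is even, so WS.
Chart row 6 tiled across columns 1-10: K P K K P K K P K K
WS row: flip the tiled sequence (start at column 10) and apply K<->P; O and / stay.
Row 6 as worked: P P K P P K P P K P
The 8th stitch worked is P.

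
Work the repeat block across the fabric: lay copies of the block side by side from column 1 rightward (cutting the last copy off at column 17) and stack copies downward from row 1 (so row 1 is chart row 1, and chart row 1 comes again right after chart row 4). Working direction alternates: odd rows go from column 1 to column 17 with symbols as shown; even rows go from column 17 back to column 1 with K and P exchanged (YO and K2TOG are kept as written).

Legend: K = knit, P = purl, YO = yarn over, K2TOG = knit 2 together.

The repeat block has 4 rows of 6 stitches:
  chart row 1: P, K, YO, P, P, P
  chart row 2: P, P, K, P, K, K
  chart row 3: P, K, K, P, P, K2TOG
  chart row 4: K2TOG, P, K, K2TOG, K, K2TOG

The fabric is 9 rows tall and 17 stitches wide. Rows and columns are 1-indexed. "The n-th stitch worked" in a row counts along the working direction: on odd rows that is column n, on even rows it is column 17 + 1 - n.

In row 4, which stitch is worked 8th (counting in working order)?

For row 4: chart row = ((4-1) mod 4) + 1 = 4; this is a WS (even) row.
Chart row 4 tiled across columns 1-17: K2TOG P K K2TOG K K2TOG K2TOG P K K2TOG K K2TOG K2TOG P K K2TOG K
Wrong side: read the tiled row from column 17 down to 1 and exchange K with P (leave YO, K2TOG).
Row 4 as worked: P K2TOG P K K2TOG K2TOG P K2TOG P K K2TOG K2TOG P K2TOG P K K2TOG
The 8th stitch worked is K2TOG.

Result:
K2TOG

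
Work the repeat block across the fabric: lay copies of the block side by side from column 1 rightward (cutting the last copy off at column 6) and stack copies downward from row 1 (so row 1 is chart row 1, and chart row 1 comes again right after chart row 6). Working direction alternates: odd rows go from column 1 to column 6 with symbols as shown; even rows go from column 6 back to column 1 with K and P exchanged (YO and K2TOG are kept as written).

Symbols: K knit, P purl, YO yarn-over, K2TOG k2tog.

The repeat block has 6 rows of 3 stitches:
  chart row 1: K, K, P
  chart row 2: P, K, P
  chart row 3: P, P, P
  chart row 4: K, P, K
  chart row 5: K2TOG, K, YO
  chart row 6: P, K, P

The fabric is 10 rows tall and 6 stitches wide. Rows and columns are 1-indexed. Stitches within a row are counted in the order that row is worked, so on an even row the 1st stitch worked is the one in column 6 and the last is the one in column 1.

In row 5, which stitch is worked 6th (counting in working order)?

Result:
YO

Derivation:
For row 5: chart row = ((5-1) mod 6) + 1 = 5; this is a RS (odd) row.
Chart row 5 tiled across columns 1-6: K2TOG K YO K2TOG K YO
RS: work column 1 to column 6, symbols as charted — the tiled row is the row as worked.
Stitch 6 in working order -> YO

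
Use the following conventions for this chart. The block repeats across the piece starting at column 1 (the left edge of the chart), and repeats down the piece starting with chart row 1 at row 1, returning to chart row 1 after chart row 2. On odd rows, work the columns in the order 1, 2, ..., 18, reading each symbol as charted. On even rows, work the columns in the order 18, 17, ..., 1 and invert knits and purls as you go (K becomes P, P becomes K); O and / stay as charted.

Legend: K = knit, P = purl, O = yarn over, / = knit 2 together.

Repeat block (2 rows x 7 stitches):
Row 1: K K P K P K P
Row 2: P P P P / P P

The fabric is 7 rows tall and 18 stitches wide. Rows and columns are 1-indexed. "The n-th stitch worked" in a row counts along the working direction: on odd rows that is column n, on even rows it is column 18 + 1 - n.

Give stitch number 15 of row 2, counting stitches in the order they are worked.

Row 2: (2-1) mod 2 = 1, so use chart row 2. Even row -> WS.
Chart row 2 tiled across columns 1-18: P P P P / P P P P P P / P P P P P P
WS: work from column 18 back to column 1 (reverse the tiled row), swapping K<->P (O and / unchanged).
Row 2 as worked: K K K K K K / K K K K K K / K K K K
The 15th stitch worked is K.

== STITCH ==
K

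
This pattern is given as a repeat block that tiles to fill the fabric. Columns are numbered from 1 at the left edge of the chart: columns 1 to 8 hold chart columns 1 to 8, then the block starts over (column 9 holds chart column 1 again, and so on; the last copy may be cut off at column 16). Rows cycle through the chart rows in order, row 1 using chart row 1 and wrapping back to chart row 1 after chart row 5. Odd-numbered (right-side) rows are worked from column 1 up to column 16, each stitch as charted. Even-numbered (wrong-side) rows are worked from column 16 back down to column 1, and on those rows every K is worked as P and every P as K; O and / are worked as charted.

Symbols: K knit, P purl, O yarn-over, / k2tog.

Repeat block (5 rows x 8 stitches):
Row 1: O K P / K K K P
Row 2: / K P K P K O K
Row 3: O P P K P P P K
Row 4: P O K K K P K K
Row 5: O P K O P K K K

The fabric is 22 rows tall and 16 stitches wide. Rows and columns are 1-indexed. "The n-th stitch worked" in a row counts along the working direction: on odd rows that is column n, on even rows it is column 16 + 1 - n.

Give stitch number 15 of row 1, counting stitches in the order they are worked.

Stitch:
K

Derivation:
Row 1 uses chart row ((1-1) mod 5)+1 = 1. Row 1 is odd, so RS.
Chart row 1 tiled across columns 1-16: O K P / K K K P O K P / K K K P
Right side: take the tiled row as-is (worked left to right from column 1).
Counting 15 along the worked row gives K.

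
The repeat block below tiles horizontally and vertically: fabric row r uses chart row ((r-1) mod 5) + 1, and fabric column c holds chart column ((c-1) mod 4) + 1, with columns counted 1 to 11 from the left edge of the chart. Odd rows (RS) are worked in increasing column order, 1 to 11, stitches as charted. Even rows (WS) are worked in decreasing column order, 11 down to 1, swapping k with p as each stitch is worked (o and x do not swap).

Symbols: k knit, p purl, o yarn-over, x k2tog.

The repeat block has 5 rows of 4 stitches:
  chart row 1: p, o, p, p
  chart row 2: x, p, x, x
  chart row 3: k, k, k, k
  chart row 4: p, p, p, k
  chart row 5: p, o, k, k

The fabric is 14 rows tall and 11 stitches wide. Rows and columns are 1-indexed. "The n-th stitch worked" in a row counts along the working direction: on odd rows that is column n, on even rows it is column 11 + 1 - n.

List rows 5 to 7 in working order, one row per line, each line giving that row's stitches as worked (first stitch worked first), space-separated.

Row 5: chart row 5, RS - tile across columns 1-11 and work as-is.
Row 6: chart row 1, WS - tiled (columns 1-11): p o p p p o p p p o p; work from column 11 back to 1 with k<->p swapped.
Row 7: chart row 2, RS - tile across columns 1-11 and work as-is.

== ROWS AS WORKED ==
p o k k p o k k p o k
k o k k k o k k k o k
x p x x x p x x x p x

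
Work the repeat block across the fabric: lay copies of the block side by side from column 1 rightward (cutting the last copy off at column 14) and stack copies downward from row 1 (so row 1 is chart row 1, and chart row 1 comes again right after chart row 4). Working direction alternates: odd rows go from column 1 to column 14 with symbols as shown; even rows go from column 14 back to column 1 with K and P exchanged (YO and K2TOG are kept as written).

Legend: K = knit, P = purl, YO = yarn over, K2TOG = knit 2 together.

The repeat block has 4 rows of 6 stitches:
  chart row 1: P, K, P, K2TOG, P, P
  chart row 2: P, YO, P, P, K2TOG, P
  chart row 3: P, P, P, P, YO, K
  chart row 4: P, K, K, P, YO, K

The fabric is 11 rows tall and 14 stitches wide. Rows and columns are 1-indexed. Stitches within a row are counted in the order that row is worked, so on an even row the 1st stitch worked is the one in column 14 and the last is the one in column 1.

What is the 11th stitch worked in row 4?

Row 4: (4-1) mod 4 = 3, so use chart row 4. Even row -> WS.
Chart row 4 tiled across columns 1-14: P K K P YO K P K K P YO K P K
WS row: flip the tiled sequence (start at column 14) and apply K<->P; YO and K2TOG stay.
Row 4 as worked: P K P YO K P P K P YO K P P K
Stitch 11 in working order -> K

Result:
K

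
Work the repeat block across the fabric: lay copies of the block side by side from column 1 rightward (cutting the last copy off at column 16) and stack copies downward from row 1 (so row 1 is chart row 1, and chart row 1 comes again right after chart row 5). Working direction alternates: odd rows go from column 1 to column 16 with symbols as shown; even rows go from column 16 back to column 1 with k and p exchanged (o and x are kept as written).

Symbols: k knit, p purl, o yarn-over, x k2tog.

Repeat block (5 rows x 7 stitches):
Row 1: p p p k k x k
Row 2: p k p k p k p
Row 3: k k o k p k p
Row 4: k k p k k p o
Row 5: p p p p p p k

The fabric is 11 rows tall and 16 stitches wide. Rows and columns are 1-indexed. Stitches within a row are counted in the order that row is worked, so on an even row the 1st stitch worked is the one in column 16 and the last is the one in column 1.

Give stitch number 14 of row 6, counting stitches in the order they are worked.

Stitch:
k

Derivation:
For row 6: chart row = ((6-1) mod 5) + 1 = 1; this is a WS (even) row.
Chart row 1 tiled across columns 1-16: p p p k k x k p p p k k x k p p
Wrong side: read the tiled row from column 16 down to 1 and exchange k with p (leave o, x).
Row 6 as worked: k k p x p p k k k p x p p k k k
Stitch 14 in working order -> k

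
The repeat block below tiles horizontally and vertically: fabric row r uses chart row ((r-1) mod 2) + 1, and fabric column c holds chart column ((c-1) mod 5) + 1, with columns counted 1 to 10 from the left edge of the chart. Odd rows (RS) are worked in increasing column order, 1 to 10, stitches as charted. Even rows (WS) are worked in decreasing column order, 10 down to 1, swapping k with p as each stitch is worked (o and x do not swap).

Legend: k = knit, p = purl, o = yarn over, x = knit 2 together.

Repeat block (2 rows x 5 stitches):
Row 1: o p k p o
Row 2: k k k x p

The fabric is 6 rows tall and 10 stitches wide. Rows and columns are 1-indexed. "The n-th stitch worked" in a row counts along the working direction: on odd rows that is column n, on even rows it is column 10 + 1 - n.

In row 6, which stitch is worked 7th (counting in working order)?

Row 6: (6-1) mod 2 = 1, so use chart row 2. Even row -> WS.
Chart row 2 tiled across columns 1-10: k k k x p k k k x p
Wrong side: read the tiled row from column 10 down to 1 and exchange k with p (leave o, x).
Row 6 as worked: k x p p p k x p p p
Stitch 7 in working order -> x

Stitch:
x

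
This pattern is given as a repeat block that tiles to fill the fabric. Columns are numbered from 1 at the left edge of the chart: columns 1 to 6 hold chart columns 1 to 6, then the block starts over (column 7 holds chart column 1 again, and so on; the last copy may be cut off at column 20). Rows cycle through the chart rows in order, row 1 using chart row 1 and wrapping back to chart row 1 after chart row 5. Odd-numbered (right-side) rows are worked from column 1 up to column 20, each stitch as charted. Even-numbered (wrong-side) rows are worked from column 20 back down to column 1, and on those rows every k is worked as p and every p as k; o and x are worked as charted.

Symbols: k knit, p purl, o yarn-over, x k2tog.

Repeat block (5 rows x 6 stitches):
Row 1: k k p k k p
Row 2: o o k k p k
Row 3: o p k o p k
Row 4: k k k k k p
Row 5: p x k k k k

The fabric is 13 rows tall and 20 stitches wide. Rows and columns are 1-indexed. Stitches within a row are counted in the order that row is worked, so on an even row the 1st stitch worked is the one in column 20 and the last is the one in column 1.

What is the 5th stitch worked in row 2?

== STITCH ==
p

Derivation:
For row 2: chart row = ((2-1) mod 5) + 1 = 2; this is a WS (even) row.
Chart row 2 tiled across columns 1-20: o o k k p k o o k k p k o o k k p k o o
Wrong side: read the tiled row from column 20 down to 1 and exchange k with p (leave o, x).
Row 2 as worked: o o p k p p o o p k p p o o p k p p o o
Stitch 5 in working order -> p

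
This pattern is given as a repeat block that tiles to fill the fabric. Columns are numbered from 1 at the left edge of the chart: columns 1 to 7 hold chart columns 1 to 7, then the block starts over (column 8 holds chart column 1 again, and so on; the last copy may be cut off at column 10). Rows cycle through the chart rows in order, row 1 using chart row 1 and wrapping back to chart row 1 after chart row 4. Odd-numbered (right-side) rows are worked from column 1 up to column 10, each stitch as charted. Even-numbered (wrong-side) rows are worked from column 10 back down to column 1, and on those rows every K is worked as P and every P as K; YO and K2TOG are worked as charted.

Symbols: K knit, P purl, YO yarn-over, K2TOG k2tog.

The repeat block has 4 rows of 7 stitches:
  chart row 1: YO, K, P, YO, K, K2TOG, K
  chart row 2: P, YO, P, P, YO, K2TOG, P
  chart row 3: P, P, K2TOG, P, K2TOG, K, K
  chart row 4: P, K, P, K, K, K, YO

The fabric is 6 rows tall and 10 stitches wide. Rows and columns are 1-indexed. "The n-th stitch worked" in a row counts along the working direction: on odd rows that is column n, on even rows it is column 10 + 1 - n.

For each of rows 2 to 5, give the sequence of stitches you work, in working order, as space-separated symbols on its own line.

Rows as worked:
K YO K K K2TOG YO K K YO K
P P K2TOG P K2TOG K K P P K2TOG
K P K YO P P P K P K
YO K P YO K K2TOG K YO K P

Derivation:
Row 2: chart row 2, WS - tiled (columns 1-10): P YO P P YO K2TOG P P YO P; work from column 10 back to 1 with K<->P swapped.
Row 3: chart row 3, RS - tile across columns 1-10 and work as-is.
Row 4: chart row 4, WS - tiled (columns 1-10): P K P K K K YO P K P; work from column 10 back to 1 with K<->P swapped.
Row 5: chart row 1, RS - tile across columns 1-10 and work as-is.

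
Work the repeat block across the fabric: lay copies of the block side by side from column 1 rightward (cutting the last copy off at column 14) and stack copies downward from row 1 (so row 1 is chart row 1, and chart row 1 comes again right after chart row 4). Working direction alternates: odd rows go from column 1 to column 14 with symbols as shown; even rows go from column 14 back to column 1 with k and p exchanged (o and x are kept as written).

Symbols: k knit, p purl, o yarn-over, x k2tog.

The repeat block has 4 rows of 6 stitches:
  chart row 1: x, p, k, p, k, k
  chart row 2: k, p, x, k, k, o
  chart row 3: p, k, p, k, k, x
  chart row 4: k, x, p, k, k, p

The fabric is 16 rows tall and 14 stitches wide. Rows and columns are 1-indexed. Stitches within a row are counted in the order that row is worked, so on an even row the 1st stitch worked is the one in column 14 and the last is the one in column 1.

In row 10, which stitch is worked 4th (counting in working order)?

Row 10 uses chart row ((10-1) mod 4)+1 = 2. Row 10 is even, so WS.
Chart row 2 tiled across columns 1-14: k p x k k o k p x k k o k p
WS row: flip the tiled sequence (start at column 14) and apply k<->p; o and x stay.
Row 10 as worked: k p o p p x k p o p p x k p
Counting 4 along the worked row gives p.

Stitch:
p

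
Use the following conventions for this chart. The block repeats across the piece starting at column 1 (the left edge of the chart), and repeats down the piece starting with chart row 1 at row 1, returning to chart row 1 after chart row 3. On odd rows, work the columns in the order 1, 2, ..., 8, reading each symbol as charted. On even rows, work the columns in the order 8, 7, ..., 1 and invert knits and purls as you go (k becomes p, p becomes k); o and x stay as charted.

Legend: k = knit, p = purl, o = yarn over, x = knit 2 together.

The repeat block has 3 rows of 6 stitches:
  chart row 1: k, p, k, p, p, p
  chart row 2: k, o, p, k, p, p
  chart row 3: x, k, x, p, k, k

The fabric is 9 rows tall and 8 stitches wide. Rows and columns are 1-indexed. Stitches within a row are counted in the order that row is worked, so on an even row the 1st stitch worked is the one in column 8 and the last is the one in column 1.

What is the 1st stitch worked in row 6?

== STITCH ==
p

Derivation:
Row 6: (6-1) mod 3 = 2, so use chart row 3. Even row -> WS.
Chart row 3 tiled across columns 1-8: x k x p k k x k
WS row: flip the tiled sequence (start at column 8) and apply k<->p; o and x stay.
Row 6 as worked: p x p p k x p x
Counting 1 along the worked row gives p.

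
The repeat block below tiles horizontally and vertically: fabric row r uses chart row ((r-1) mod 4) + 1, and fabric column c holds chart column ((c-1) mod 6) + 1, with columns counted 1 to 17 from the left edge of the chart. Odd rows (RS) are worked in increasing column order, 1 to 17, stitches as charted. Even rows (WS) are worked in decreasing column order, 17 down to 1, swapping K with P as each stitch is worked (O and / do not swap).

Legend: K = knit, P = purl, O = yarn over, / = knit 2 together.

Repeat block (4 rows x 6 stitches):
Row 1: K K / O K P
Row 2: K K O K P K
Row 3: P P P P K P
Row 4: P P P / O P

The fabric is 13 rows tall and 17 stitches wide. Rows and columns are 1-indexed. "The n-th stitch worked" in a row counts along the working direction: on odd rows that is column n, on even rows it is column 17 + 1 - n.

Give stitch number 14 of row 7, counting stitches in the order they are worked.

Row 7: (7-1) mod 4 = 2, so use chart row 3. Odd row -> RS.
Chart row 3 tiled across columns 1-17: P P P P K P P P P P K P P P P P K
RS row: no reversal, no swap; stitch n worked = column n.
The 14th stitch worked is P.

Stitch:
P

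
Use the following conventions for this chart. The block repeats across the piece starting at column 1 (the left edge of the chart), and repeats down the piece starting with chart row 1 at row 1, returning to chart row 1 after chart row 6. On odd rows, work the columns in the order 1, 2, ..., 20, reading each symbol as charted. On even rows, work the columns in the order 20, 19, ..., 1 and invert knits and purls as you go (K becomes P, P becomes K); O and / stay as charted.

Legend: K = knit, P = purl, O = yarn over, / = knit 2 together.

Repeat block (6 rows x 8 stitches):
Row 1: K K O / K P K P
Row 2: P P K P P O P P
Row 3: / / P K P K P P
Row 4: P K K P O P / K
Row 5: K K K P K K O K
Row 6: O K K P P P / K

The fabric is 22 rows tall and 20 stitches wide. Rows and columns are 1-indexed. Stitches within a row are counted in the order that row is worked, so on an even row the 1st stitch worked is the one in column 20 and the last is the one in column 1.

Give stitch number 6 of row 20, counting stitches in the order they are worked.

== STITCH ==
K

Derivation:
For row 20: chart row = ((20-1) mod 6) + 1 = 2; this is a WS (even) row.
Chart row 2 tiled across columns 1-20: P P K P P O P P P P K P P O P P P P K P
Wrong side: read the tiled row from column 20 down to 1 and exchange K with P (leave O, /).
Row 20 as worked: K P K K K K O K K P K K K K O K K P K K
Counting 6 along the worked row gives K.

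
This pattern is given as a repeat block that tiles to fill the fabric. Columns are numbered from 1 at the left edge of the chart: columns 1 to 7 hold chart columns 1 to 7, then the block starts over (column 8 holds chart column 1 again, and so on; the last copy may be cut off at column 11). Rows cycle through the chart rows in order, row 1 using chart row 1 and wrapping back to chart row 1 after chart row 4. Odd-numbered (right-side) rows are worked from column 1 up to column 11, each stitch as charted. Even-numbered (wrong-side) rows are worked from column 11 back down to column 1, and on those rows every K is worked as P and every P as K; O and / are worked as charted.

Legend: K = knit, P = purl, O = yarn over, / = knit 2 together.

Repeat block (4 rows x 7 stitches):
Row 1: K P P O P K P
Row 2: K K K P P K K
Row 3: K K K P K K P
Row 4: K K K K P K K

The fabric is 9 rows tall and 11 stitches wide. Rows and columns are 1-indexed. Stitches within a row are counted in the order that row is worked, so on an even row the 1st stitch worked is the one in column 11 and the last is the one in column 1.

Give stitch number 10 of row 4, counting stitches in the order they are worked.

== STITCH ==
P

Derivation:
For row 4: chart row = ((4-1) mod 4) + 1 = 4; this is a WS (even) row.
Chart row 4 tiled across columns 1-11: K K K K P K K K K K K
Wrong side: read the tiled row from column 11 down to 1 and exchange K with P (leave O, /).
Row 4 as worked: P P P P P P K P P P P
The 10th stitch worked is P.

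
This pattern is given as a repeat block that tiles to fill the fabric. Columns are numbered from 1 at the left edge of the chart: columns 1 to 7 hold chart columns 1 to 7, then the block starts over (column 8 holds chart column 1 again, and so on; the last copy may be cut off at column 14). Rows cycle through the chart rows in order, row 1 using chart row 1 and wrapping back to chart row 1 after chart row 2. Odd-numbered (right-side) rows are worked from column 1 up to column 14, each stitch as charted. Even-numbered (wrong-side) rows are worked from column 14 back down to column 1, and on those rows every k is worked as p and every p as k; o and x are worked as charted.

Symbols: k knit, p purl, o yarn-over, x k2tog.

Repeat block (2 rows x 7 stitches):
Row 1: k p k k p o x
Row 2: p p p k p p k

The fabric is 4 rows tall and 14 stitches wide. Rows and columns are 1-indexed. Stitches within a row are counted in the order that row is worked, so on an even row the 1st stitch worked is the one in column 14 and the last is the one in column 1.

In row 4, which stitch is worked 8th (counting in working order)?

Row 4: (4-1) mod 2 = 1, so use chart row 2. Even row -> WS.
Chart row 2 tiled across columns 1-14: p p p k p p k p p p k p p k
WS row: flip the tiled sequence (start at column 14) and apply k<->p; o and x stay.
Row 4 as worked: p k k p k k k p k k p k k k
Counting 8 along the worked row gives p.

Result:
p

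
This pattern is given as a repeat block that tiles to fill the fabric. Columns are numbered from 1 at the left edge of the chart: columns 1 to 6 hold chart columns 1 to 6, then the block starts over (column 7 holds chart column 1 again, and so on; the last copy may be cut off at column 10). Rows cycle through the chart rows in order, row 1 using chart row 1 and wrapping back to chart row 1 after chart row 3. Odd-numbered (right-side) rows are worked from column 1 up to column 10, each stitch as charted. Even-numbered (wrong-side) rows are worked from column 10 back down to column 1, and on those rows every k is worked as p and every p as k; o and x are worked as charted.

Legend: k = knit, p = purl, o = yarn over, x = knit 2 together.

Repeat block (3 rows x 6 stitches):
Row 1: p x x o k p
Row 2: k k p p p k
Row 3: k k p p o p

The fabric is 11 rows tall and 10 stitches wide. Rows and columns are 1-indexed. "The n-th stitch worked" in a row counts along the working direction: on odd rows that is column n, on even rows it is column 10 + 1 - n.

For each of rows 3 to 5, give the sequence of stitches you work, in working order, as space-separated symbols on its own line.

Rows as worked:
k k p p o p k k p p
o x x k k p o x x k
k k p p p k k k p p

Derivation:
Row 3: chart row 3, RS - tile across columns 1-10 and work as-is.
Row 4: chart row 1, WS - tiled (columns 1-10): p x x o k p p x x o; work from column 10 back to 1 with k<->p swapped.
Row 5: chart row 2, RS - tile across columns 1-10 and work as-is.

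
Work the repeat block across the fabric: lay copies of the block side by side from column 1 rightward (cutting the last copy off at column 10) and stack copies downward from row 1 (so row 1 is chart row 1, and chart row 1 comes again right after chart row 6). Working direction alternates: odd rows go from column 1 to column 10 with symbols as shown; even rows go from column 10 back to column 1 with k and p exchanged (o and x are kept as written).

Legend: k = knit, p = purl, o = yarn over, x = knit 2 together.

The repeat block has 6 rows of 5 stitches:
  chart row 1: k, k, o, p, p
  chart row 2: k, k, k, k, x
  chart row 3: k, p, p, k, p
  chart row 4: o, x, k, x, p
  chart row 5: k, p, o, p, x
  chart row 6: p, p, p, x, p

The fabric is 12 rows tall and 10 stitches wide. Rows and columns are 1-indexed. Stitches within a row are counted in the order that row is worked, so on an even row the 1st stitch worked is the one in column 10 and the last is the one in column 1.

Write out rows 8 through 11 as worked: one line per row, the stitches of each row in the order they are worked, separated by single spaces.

Rows as worked:
x p p p p x p p p p
k p p k p k p p k p
k x p x o k x p x o
k p o p x k p o p x

Derivation:
Row 8: chart row 2, WS - tiled (columns 1-10): k k k k x k k k k x; work from column 10 back to 1 with k<->p swapped.
Row 9: chart row 3, RS - tile across columns 1-10 and work as-is.
Row 10: chart row 4, WS - tiled (columns 1-10): o x k x p o x k x p; work from column 10 back to 1 with k<->p swapped.
Row 11: chart row 5, RS - tile across columns 1-10 and work as-is.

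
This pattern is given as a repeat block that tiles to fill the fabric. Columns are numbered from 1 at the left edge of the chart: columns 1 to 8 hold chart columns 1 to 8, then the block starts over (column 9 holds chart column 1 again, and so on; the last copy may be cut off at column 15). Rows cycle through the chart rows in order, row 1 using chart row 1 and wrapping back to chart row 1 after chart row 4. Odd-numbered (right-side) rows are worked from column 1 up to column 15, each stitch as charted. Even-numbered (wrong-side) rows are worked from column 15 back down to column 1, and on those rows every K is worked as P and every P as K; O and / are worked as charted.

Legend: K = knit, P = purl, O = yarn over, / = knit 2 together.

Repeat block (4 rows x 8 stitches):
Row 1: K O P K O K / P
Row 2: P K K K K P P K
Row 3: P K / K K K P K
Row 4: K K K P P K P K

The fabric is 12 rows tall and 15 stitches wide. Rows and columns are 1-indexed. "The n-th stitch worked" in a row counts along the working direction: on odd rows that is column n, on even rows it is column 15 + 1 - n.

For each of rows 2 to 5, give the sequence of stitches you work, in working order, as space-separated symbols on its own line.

Rows as worked:
K K P P P P K P K K P P P P K
P K / K K K P K P K / K K K P
K P K K P P P P K P K K P P P
K O P K O K / P K O P K O K /

Derivation:
Row 2: chart row 2, WS - tiled (columns 1-15): P K K K K P P K P K K K K P P; work from column 15 back to 1 with K<->P swapped.
Row 3: chart row 3, RS - tile across columns 1-15 and work as-is.
Row 4: chart row 4, WS - tiled (columns 1-15): K K K P P K P K K K K P P K P; work from column 15 back to 1 with K<->P swapped.
Row 5: chart row 1, RS - tile across columns 1-15 and work as-is.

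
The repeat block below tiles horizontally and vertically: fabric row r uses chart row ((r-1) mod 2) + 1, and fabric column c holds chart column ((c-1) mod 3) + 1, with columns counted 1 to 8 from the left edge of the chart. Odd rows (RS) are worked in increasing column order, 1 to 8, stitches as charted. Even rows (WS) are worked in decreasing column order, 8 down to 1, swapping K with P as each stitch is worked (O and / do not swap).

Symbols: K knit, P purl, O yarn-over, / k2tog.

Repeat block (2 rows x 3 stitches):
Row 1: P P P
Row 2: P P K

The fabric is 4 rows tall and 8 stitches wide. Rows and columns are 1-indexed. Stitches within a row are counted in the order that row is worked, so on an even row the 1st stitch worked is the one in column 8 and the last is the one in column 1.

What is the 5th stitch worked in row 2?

Result:
K

Derivation:
For row 2: chart row = ((2-1) mod 2) + 1 = 2; this is a WS (even) row.
Chart row 2 tiled across columns 1-8: P P K P P K P P
WS row: flip the tiled sequence (start at column 8) and apply K<->P; O and / stay.
Row 2 as worked: K K P K K P K K
The 5th stitch worked is K.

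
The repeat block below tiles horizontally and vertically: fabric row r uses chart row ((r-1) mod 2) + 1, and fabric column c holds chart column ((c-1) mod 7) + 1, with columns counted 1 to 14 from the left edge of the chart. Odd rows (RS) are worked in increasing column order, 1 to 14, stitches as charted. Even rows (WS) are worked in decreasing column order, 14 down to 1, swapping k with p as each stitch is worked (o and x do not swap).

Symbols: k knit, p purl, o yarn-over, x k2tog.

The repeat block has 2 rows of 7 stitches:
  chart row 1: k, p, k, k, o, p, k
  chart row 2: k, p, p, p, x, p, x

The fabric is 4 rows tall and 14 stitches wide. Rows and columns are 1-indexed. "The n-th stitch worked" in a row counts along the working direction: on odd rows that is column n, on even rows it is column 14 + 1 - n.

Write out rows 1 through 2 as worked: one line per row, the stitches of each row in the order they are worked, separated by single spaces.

Row 1: chart row 1, RS - tile across columns 1-14 and work as-is.
Row 2: chart row 2, WS - tiled (columns 1-14): k p p p x p x k p p p x p x; work from column 14 back to 1 with k<->p swapped.

== ROWS AS WORKED ==
k p k k o p k k p k k o p k
x k x k k k p x k x k k k p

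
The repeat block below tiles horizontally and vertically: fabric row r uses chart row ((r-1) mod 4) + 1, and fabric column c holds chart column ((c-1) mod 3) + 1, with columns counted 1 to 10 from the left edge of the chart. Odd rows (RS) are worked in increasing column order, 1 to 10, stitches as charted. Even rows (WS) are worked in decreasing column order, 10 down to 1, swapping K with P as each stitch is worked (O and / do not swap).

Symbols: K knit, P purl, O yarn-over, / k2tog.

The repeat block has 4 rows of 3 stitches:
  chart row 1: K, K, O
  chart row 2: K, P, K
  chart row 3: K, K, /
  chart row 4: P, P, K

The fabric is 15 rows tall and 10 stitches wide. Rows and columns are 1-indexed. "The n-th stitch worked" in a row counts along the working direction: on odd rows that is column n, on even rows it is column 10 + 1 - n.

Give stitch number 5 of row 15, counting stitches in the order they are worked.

Stitch:
K

Derivation:
Row 15: (15-1) mod 4 = 2, so use chart row 3. Odd row -> RS.
Chart row 3 tiled across columns 1-10: K K / K K / K K / K
Right side: take the tiled row as-is (worked left to right from column 1).
The 5th stitch worked is K.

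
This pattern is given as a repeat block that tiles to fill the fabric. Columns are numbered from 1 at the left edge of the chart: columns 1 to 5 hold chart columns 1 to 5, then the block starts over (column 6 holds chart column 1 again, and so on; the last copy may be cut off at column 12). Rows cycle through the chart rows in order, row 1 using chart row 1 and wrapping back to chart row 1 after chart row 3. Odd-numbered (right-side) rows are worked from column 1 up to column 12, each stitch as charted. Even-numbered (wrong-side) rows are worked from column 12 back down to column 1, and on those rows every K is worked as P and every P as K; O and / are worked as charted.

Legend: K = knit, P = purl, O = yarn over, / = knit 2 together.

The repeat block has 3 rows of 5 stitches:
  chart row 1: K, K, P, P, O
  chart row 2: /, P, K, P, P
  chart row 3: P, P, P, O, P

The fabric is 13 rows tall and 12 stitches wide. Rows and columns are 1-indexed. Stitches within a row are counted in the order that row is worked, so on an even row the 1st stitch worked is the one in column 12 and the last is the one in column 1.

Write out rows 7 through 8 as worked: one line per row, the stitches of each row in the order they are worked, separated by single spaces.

== ROWS AS WORKED ==
K K P P O K K P P O K K
K / K K P K / K K P K /

Derivation:
Row 7: chart row 1, RS - tile across columns 1-12 and work as-is.
Row 8: chart row 2, WS - tiled (columns 1-12): / P K P P / P K P P / P; work from column 12 back to 1 with K<->P swapped.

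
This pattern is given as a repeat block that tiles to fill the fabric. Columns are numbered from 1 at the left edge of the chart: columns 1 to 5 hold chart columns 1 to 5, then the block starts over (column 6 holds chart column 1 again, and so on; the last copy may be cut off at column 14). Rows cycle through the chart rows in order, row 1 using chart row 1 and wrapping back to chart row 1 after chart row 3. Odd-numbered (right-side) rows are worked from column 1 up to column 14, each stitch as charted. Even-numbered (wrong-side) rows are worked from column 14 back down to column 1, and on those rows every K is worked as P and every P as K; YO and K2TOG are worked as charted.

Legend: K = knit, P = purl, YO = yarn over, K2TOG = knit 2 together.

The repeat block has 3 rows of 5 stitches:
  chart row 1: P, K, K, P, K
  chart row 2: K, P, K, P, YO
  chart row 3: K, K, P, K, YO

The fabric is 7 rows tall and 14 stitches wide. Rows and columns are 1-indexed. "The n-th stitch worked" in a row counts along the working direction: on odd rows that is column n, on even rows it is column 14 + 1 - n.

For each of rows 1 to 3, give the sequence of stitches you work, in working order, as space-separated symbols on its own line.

Row 1: chart row 1, RS - tile across columns 1-14 and work as-is.
Row 2: chart row 2, WS - tiled (columns 1-14): K P K P YO K P K P YO K P K P; work from column 14 back to 1 with K<->P swapped.
Row 3: chart row 3, RS - tile across columns 1-14 and work as-is.

Rows as worked:
P K K P K P K K P K P K K P
K P K P YO K P K P YO K P K P
K K P K YO K K P K YO K K P K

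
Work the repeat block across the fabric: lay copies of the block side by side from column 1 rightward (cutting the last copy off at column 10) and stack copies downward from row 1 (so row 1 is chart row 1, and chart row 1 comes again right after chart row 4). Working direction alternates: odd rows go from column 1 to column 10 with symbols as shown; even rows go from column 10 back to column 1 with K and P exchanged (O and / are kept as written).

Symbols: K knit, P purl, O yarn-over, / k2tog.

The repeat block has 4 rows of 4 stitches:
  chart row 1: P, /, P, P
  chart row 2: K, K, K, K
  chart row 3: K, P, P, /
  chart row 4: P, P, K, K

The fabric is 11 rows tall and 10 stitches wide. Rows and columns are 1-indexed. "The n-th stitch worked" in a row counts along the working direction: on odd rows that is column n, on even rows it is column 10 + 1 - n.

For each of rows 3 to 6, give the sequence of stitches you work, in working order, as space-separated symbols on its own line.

Row 3: chart row 3, RS - tile across columns 1-10 and work as-is.
Row 4: chart row 4, WS - tiled (columns 1-10): P P K K P P K K P P; work from column 10 back to 1 with K<->P swapped.
Row 5: chart row 1, RS - tile across columns 1-10 and work as-is.
Row 6: chart row 2, WS - tiled (columns 1-10): K K K K K K K K K K; work from column 10 back to 1 with K<->P swapped.

Result:
K P P / K P P / K P
K K P P K K P P K K
P / P P P / P P P /
P P P P P P P P P P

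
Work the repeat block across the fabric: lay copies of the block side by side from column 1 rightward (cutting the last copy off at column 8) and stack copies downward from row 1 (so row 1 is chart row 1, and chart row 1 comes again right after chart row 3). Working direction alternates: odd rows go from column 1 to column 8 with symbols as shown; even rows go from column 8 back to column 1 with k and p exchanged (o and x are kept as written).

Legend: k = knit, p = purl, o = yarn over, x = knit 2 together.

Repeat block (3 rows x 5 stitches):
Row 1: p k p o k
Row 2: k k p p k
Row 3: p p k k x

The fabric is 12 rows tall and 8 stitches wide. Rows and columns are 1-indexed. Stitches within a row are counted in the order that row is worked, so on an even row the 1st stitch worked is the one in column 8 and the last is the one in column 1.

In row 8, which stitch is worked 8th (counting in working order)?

Row 8 uses chart row ((8-1) mod 3)+1 = 2. Row 8 is even, so WS.
Chart row 2 tiled across columns 1-8: k k p p k k k p
Wrong side: read the tiled row from column 8 down to 1 and exchange k with p (leave o, x).
Row 8 as worked: k p p p k k p p
The 8th stitch worked is p.

Result:
p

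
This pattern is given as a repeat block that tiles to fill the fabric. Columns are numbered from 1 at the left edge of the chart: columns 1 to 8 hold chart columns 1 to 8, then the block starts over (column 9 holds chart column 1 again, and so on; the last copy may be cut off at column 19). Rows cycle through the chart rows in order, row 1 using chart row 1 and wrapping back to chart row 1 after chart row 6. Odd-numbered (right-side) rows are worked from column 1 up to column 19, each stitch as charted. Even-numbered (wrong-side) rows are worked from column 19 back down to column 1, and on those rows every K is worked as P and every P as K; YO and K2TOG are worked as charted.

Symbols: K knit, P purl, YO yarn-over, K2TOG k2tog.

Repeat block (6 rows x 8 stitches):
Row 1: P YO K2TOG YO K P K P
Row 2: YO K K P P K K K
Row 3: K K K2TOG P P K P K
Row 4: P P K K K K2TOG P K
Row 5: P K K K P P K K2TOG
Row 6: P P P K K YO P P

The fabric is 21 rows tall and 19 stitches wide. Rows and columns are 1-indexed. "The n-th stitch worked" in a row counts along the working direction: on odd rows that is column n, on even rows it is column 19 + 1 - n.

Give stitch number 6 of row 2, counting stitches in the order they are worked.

== STITCH ==
P

Derivation:
Row 2 uses chart row ((2-1) mod 6)+1 = 2. Row 2 is even, so WS.
Chart row 2 tiled across columns 1-19: YO K K P P K K K YO K K P P K K K YO K K
Wrong side: read the tiled row from column 19 down to 1 and exchange K with P (leave YO, K2TOG).
Row 2 as worked: P P YO P P P K K P P YO P P P K K P P YO
Stitch 6 in working order -> P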